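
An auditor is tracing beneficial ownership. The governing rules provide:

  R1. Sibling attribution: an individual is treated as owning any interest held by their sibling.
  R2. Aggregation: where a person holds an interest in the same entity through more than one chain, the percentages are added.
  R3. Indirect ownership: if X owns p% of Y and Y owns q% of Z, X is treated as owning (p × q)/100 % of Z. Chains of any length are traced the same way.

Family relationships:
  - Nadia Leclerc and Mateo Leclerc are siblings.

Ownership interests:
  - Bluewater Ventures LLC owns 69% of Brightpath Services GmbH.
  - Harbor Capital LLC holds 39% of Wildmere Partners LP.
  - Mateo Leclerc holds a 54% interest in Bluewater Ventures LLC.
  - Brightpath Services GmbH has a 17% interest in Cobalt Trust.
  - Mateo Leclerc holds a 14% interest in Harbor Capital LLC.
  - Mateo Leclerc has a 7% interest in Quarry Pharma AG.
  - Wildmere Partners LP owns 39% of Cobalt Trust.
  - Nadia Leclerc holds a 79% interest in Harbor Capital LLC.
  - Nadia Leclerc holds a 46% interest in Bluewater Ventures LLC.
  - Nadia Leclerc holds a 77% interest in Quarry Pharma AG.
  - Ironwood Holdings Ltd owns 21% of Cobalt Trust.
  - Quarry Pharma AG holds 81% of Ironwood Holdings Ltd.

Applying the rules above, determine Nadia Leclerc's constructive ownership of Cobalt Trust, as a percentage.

40.1637%

By sibling attribution (R1), Nadia Leclerc is treated as also owning Mateo Leclerc's interest in Quarry Pharma AG, giving 77% + 7% = 84%.
By sibling attribution (R1), Nadia Leclerc is treated as also owning Mateo Leclerc's interest in Bluewater Ventures LLC, giving 46% + 54% = 100%.
By sibling attribution (R1), Nadia Leclerc is treated as also owning Mateo Leclerc's interest in Harbor Capital LLC, giving 79% + 14% = 93%.
Chain via Quarry Pharma AG → Ironwood Holdings Ltd (R3): 84% × 81% × 21% = 14.2884% of Cobalt Trust.
Chain via Bluewater Ventures LLC → Brightpath Services GmbH (R3): 100% × 69% × 17% = 11.73% of Cobalt Trust.
Chain via Harbor Capital LLC → Wildmere Partners LP (R3): 93% × 39% × 39% = 14.1453% of Cobalt Trust.
Aggregating (R2): 14.2884% + 11.73% + 14.1453% = 40.1637%.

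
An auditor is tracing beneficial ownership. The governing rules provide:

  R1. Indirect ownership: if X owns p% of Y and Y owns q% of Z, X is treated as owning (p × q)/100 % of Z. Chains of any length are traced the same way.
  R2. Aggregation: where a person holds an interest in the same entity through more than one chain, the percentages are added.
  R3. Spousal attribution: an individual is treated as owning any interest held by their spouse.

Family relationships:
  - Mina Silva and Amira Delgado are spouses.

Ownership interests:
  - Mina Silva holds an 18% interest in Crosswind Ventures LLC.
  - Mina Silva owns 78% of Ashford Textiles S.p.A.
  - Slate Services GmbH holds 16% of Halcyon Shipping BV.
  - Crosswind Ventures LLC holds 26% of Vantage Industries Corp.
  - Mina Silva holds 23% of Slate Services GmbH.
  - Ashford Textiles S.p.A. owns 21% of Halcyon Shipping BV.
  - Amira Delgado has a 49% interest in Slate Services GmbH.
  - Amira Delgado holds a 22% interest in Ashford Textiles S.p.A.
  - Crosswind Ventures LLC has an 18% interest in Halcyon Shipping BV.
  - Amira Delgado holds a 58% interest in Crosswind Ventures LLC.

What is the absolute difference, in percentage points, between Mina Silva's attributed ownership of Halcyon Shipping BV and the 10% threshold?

36.2

By spousal attribution (R3), Mina Silva is treated as also owning Amira Delgado's interest in Slate Services GmbH, giving 23% + 49% = 72%.
By spousal attribution (R3), Mina Silva is treated as also owning Amira Delgado's interest in Crosswind Ventures LLC, giving 18% + 58% = 76%.
By spousal attribution (R3), Mina Silva is treated as also owning Amira Delgado's interest in Ashford Textiles S.p.A, giving 78% + 22% = 100%.
Chain via Slate Services GmbH (R1): 72% × 16% = 11.52% of Halcyon Shipping BV.
Chain via Crosswind Ventures LLC (R1): 76% × 18% = 13.68% of Halcyon Shipping BV.
Chain via Ashford Textiles S.p.A. (R1): 100% × 21% = 21% of Halcyon Shipping BV.
Aggregating (R2): 11.52% + 13.68% + 21% = 46.2%.
46.2% exceeds the 10% threshold by 36.2 percentage points.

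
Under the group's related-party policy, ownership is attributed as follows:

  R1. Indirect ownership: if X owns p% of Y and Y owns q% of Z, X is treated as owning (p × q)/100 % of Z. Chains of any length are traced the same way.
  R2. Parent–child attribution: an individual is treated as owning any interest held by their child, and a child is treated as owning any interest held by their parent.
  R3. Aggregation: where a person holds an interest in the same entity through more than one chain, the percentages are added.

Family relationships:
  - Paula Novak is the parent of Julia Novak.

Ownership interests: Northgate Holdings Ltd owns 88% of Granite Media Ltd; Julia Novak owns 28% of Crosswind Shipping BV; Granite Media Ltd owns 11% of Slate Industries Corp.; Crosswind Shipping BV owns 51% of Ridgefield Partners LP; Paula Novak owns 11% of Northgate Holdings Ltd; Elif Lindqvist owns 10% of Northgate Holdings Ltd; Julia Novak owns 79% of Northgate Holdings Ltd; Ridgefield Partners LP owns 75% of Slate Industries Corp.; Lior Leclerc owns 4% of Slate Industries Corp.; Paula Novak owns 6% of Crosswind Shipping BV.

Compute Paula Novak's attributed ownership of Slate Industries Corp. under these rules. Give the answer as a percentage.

By parent–child attribution (R2), Paula Novak is treated as also owning Julia Novak's interest in Crosswind Shipping BV, giving 6% + 28% = 34%.
By parent–child attribution (R2), Paula Novak is treated as also owning Julia Novak's interest in Northgate Holdings Ltd, giving 11% + 79% = 90%.
Chain via Crosswind Shipping BV → Ridgefield Partners LP (R1): 34% × 51% × 75% = 13.005% of Slate Industries Corp.
Chain via Northgate Holdings Ltd → Granite Media Ltd (R1): 90% × 88% × 11% = 8.712% of Slate Industries Corp.
Aggregating (R3): 13.005% + 8.712% = 21.717%.

21.717%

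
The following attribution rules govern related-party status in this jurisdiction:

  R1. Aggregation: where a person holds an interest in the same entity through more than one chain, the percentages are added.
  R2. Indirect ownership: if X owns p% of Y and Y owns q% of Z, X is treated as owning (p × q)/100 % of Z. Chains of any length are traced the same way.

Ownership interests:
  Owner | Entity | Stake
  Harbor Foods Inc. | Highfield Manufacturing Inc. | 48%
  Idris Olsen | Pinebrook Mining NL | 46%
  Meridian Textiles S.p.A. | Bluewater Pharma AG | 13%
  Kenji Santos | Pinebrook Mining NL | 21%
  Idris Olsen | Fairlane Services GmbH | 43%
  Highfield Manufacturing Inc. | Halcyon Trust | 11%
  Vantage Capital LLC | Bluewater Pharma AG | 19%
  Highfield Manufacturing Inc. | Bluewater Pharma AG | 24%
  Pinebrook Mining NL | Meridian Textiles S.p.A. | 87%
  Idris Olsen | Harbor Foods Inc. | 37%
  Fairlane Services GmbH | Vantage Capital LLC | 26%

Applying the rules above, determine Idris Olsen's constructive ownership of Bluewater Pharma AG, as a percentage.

Chain via Harbor Foods Inc. → Highfield Manufacturing Inc. (R2): 37% × 48% × 24% = 4.2624% of Bluewater Pharma AG.
Chain via Pinebrook Mining NL → Meridian Textiles S.p.A. (R2): 46% × 87% × 13% = 5.2026% of Bluewater Pharma AG.
Chain via Fairlane Services GmbH → Vantage Capital LLC (R2): 43% × 26% × 19% = 2.1242% of Bluewater Pharma AG.
Aggregating (R1): 4.2624% + 5.2026% + 2.1242% = 11.5892%.

11.5892%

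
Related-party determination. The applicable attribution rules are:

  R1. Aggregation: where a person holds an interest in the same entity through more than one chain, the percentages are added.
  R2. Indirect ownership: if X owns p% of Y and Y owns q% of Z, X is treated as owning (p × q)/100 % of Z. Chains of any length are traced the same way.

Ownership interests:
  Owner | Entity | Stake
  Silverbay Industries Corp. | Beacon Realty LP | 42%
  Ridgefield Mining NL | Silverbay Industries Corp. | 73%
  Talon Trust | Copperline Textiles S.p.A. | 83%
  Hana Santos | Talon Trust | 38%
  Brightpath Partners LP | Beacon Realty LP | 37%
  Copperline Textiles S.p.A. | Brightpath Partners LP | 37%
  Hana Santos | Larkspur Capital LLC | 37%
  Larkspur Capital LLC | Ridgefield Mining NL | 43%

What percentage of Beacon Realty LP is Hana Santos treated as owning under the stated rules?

Chain via Talon Trust → Copperline Textiles S.p.A. → Brightpath Partners LP (R2): 38% × 83% × 37% × 37% = 4.317826% of Beacon Realty LP.
Chain via Larkspur Capital LLC → Ridgefield Mining NL → Silverbay Industries Corp. (R2): 37% × 43% × 73% × 42% = 4.878006% of Beacon Realty LP.
Aggregating (R1): 4.317826% + 4.878006% = 9.195832%.

9.195832%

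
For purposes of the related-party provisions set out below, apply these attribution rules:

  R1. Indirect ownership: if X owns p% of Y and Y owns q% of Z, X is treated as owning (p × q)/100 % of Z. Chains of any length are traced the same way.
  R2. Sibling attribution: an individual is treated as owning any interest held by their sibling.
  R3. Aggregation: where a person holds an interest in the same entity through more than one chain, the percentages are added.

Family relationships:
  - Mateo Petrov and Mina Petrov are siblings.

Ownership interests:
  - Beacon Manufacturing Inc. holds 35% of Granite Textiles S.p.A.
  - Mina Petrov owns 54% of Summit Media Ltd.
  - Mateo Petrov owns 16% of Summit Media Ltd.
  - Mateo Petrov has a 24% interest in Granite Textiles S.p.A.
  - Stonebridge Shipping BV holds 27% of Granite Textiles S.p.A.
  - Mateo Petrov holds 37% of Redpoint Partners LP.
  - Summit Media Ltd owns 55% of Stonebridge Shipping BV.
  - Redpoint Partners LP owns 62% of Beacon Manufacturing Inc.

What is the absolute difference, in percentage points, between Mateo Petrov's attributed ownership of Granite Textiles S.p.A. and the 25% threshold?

17.424

By sibling attribution (R2), Mateo Petrov is treated as also owning Mina Petrov's interest in Summit Media Ltd, giving 16% + 54% = 70%.
Chain via Summit Media Ltd → Stonebridge Shipping BV (R1): 70% × 55% × 27% = 10.395% of Granite Textiles S.p.A.
Chain via Redpoint Partners LP → Beacon Manufacturing Inc. (R1): 37% × 62% × 35% = 8.029% of Granite Textiles S.p.A.
Direct interest in Granite Textiles S.p.A: 24%.
Aggregating (R3): 10.395% + 8.029% + 24% = 42.424%.
42.424% exceeds the 25% threshold by 17.424 percentage points.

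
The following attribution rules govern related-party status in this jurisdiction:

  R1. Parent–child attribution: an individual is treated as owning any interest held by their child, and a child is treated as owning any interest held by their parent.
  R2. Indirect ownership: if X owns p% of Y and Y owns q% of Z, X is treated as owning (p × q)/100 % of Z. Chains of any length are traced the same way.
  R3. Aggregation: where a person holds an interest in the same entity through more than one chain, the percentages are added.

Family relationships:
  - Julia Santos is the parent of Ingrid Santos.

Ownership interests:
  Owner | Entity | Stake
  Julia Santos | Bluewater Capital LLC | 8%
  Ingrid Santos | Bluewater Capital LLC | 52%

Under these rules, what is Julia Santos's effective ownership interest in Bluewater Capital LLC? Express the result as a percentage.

By parent–child attribution (R1), Julia Santos is treated as also owning Ingrid Santos's interest in Bluewater Capital LLC, giving 8% + 52% = 60%.
Direct interest in Bluewater Capital LLC: 60%.

60%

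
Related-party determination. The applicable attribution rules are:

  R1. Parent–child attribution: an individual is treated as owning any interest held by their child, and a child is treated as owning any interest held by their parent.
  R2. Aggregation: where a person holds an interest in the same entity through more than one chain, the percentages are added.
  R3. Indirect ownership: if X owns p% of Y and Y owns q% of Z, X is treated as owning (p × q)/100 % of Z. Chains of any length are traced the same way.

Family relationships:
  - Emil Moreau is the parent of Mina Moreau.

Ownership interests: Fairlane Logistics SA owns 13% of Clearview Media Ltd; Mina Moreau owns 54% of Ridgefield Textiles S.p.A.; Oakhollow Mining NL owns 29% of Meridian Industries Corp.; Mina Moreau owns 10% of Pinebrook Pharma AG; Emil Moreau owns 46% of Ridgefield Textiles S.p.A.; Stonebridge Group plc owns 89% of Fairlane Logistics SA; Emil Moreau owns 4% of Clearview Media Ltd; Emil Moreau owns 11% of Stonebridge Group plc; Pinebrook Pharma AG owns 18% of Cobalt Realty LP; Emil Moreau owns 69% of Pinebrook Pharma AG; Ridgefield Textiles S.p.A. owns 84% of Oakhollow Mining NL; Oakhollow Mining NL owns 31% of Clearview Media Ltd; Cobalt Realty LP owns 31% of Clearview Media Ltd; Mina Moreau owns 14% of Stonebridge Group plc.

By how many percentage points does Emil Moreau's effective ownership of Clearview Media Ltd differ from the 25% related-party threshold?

By parent–child attribution (R1), Emil Moreau is treated as also owning Mina Moreau's interest in Ridgefield Textiles S.p.A, giving 46% + 54% = 100%.
By parent–child attribution (R1), Emil Moreau is treated as also owning Mina Moreau's interest in Pinebrook Pharma AG, giving 69% + 10% = 79%.
By parent–child attribution (R1), Emil Moreau is treated as also owning Mina Moreau's interest in Stonebridge Group plc, giving 11% + 14% = 25%.
Chain via Ridgefield Textiles S.p.A. → Oakhollow Mining NL (R3): 100% × 84% × 31% = 26.04% of Clearview Media Ltd.
Chain via Pinebrook Pharma AG → Cobalt Realty LP (R3): 79% × 18% × 31% = 4.4082% of Clearview Media Ltd.
Chain via Stonebridge Group plc → Fairlane Logistics SA (R3): 25% × 89% × 13% = 2.8925% of Clearview Media Ltd.
Direct interest in Clearview Media Ltd: 4%.
Aggregating (R2): 26.04% + 4.4082% + 2.8925% + 4% = 37.3407%.
37.3407% exceeds the 25% threshold by 12.3407 percentage points.

12.3407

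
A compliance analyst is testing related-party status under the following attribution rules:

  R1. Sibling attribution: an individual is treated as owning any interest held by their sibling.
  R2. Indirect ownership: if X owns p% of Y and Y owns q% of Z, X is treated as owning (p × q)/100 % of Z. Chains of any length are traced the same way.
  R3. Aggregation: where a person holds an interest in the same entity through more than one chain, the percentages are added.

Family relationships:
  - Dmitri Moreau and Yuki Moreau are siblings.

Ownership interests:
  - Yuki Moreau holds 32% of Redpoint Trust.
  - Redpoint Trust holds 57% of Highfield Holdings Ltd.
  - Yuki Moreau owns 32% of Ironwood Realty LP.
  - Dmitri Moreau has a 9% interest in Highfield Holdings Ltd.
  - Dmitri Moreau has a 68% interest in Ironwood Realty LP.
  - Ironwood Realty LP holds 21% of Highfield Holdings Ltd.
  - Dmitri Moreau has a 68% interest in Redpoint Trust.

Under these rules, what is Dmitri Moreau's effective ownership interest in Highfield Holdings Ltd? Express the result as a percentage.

By sibling attribution (R1), Dmitri Moreau is treated as also owning Yuki Moreau's interest in Redpoint Trust, giving 68% + 32% = 100%.
By sibling attribution (R1), Dmitri Moreau is treated as also owning Yuki Moreau's interest in Ironwood Realty LP, giving 68% + 32% = 100%.
Chain via Redpoint Trust (R2): 100% × 57% = 57% of Highfield Holdings Ltd.
Chain via Ironwood Realty LP (R2): 100% × 21% = 21% of Highfield Holdings Ltd.
Direct interest in Highfield Holdings Ltd: 9%.
Aggregating (R3): 57% + 21% + 9% = 87%.

87%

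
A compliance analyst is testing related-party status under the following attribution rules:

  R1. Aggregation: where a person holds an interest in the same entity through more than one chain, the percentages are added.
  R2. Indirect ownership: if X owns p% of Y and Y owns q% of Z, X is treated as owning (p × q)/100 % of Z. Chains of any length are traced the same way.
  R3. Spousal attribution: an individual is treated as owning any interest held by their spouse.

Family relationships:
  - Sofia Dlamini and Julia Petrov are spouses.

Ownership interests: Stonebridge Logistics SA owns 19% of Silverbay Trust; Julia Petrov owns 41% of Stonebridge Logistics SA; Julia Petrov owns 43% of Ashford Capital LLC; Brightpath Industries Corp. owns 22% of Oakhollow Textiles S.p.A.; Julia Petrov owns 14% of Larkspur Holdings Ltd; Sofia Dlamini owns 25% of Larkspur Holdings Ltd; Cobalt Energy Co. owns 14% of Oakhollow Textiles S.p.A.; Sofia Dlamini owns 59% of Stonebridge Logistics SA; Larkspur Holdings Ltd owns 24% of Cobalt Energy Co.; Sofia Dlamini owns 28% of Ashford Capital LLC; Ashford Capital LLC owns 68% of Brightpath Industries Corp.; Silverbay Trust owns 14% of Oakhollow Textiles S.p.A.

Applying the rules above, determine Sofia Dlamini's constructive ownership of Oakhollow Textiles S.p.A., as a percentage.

14.592%

By spousal attribution (R3), Sofia Dlamini is treated as also owning Julia Petrov's interest in Stonebridge Logistics SA, giving 59% + 41% = 100%.
By spousal attribution (R3), Sofia Dlamini is treated as also owning Julia Petrov's interest in Larkspur Holdings Ltd, giving 25% + 14% = 39%.
By spousal attribution (R3), Sofia Dlamini is treated as also owning Julia Petrov's interest in Ashford Capital LLC, giving 28% + 43% = 71%.
Chain via Stonebridge Logistics SA → Silverbay Trust (R2): 100% × 19% × 14% = 2.66% of Oakhollow Textiles S.p.A.
Chain via Larkspur Holdings Ltd → Cobalt Energy Co. (R2): 39% × 24% × 14% = 1.3104% of Oakhollow Textiles S.p.A.
Chain via Ashford Capital LLC → Brightpath Industries Corp. (R2): 71% × 68% × 22% = 10.6216% of Oakhollow Textiles S.p.A.
Aggregating (R1): 2.66% + 1.3104% + 10.6216% = 14.592%.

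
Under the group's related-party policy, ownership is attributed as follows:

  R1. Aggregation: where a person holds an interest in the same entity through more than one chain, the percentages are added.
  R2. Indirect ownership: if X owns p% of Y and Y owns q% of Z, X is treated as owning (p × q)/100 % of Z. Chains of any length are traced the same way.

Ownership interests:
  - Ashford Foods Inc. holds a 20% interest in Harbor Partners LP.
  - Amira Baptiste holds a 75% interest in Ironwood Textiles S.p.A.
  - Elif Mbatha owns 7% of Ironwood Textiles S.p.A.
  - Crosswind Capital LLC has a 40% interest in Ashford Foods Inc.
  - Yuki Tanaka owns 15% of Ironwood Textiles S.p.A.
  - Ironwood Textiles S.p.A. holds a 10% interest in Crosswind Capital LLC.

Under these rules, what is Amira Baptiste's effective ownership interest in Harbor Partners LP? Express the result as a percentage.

Chain via Ironwood Textiles S.p.A. → Crosswind Capital LLC → Ashford Foods Inc. (R2): 75% × 10% × 40% × 20% = 0.6% of Harbor Partners LP.

0.6%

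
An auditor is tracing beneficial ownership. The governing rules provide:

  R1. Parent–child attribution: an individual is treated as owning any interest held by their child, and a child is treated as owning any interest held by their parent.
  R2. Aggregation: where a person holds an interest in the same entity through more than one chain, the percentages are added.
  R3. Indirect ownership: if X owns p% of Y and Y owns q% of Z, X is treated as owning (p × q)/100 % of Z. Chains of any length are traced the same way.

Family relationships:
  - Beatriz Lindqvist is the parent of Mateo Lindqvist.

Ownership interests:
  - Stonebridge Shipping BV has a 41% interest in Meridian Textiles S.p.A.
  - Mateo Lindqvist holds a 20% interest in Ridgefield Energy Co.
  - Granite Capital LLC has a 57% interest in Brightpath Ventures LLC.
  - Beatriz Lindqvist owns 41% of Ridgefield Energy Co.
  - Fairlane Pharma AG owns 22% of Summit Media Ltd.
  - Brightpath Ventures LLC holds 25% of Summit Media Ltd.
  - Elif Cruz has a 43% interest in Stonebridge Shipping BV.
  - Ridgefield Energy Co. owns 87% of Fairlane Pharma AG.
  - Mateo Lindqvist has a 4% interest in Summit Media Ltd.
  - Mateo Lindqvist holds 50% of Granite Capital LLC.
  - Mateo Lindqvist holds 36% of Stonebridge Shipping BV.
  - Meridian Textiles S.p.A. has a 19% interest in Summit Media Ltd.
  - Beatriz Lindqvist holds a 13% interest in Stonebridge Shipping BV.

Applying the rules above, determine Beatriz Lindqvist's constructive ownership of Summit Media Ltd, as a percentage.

By parent–child attribution (R1), Beatriz Lindqvist is treated as also owning Mateo Lindqvist's interest in Stonebridge Shipping BV, giving 13% + 36% = 49%.
By parent–child attribution (R1), Beatriz Lindqvist is treated as also owning Mateo Lindqvist's interest in Ridgefield Energy Co, giving 41% + 20% = 61%.
By parent–child attribution (R1), Beatriz Lindqvist is treated as owning Mateo Lindqvist's 50% interest in Granite Capital LLC.
By parent–child attribution (R1), Beatriz Lindqvist is treated as owning Mateo Lindqvist's 4% interest in Summit Media Ltd.
Chain via Stonebridge Shipping BV → Meridian Textiles S.p.A. (R3): 49% × 41% × 19% = 3.8171% of Summit Media Ltd.
Chain via Ridgefield Energy Co. → Fairlane Pharma AG (R3): 61% × 87% × 22% = 11.6754% of Summit Media Ltd.
Chain via Granite Capital LLC → Brightpath Ventures LLC (R3): 50% × 57% × 25% = 7.125% of Summit Media Ltd.
Direct interest in Summit Media Ltd: 4%.
Aggregating (R2): 3.8171% + 11.6754% + 7.125% + 4% = 26.6175%.

26.6175%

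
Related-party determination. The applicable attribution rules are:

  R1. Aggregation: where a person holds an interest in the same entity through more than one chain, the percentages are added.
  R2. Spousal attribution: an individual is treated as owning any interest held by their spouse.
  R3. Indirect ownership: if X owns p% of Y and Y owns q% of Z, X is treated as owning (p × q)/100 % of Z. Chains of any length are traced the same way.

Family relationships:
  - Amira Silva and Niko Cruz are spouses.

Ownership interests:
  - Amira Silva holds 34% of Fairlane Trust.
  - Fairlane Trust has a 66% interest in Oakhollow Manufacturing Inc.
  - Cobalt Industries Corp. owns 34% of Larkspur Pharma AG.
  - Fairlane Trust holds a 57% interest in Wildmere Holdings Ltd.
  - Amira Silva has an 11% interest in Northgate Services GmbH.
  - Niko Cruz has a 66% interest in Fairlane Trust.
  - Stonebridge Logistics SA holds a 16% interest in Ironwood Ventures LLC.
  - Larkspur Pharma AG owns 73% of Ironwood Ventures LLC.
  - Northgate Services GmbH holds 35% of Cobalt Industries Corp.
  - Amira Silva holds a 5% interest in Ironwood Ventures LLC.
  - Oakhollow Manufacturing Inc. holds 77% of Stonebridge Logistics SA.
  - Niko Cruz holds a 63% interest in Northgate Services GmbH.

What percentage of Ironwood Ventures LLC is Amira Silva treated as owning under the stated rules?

By spousal attribution (R2), Amira Silva is treated as also owning Niko Cruz's interest in Fairlane Trust, giving 34% + 66% = 100%.
By spousal attribution (R2), Amira Silva is treated as also owning Niko Cruz's interest in Northgate Services GmbH, giving 11% + 63% = 74%.
Chain via Fairlane Trust → Oakhollow Manufacturing Inc. → Stonebridge Logistics SA (R3): 100% × 66% × 77% × 16% = 8.1312% of Ironwood Ventures LLC.
Chain via Northgate Services GmbH → Cobalt Industries Corp. → Larkspur Pharma AG (R3): 74% × 35% × 34% × 73% = 6.42838% of Ironwood Ventures LLC.
Direct interest in Ironwood Ventures LLC: 5%.
Aggregating (R1): 8.1312% + 6.42838% + 5% = 19.55958%.

19.55958%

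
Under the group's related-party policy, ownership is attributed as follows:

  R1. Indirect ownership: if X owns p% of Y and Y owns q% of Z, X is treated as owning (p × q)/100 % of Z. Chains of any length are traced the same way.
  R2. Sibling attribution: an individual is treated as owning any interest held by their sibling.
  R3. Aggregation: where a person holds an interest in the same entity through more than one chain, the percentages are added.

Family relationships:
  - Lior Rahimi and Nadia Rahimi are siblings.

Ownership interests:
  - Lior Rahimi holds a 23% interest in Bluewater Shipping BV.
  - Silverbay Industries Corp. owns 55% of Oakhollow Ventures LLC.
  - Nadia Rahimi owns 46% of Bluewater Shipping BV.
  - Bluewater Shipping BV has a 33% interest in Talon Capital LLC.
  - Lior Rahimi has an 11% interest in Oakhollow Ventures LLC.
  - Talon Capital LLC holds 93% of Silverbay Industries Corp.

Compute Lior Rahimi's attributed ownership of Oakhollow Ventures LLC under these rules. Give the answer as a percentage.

22.646855%

By sibling attribution (R2), Lior Rahimi is treated as also owning Nadia Rahimi's interest in Bluewater Shipping BV, giving 23% + 46% = 69%.
Chain via Bluewater Shipping BV → Talon Capital LLC → Silverbay Industries Corp. (R1): 69% × 33% × 93% × 55% = 11.646855% of Oakhollow Ventures LLC.
Direct interest in Oakhollow Ventures LLC: 11%.
Aggregating (R3): 11.646855% + 11% = 22.646855%.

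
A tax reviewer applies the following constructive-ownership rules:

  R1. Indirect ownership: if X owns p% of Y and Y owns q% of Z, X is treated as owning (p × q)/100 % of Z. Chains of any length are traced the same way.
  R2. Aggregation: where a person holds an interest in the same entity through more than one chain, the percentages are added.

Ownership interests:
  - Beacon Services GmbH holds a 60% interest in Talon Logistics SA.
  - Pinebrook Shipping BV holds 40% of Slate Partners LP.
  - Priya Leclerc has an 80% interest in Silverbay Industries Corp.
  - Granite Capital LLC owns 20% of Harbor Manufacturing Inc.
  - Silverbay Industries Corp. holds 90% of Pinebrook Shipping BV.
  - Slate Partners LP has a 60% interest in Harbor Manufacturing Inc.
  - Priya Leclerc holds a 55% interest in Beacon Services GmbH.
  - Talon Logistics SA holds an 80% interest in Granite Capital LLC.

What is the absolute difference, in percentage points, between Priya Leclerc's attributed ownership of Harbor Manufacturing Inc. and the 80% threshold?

Chain via Silverbay Industries Corp. → Pinebrook Shipping BV → Slate Partners LP (R1): 80% × 90% × 40% × 60% = 17.28% of Harbor Manufacturing Inc.
Chain via Beacon Services GmbH → Talon Logistics SA → Granite Capital LLC (R1): 55% × 60% × 80% × 20% = 5.28% of Harbor Manufacturing Inc.
Aggregating (R2): 17.28% + 5.28% = 22.56%.
22.56% falls short of the 80% threshold by 57.44 percentage points.

57.44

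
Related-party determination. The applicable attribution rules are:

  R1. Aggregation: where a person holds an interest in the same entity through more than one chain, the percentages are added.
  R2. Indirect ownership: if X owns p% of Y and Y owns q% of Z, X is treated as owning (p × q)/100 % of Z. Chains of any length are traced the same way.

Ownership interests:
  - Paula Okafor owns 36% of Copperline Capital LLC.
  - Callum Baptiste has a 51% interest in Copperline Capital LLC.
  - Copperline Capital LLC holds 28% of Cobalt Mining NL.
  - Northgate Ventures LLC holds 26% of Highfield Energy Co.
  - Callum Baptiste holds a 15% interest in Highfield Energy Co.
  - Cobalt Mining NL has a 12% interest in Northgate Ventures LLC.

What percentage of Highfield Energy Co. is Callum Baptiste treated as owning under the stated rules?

Chain via Copperline Capital LLC → Cobalt Mining NL → Northgate Ventures LLC (R2): 51% × 28% × 12% × 26% = 0.445536% of Highfield Energy Co.
Direct interest in Highfield Energy Co: 15%.
Aggregating (R1): 0.445536% + 15% = 15.445536%.

15.445536%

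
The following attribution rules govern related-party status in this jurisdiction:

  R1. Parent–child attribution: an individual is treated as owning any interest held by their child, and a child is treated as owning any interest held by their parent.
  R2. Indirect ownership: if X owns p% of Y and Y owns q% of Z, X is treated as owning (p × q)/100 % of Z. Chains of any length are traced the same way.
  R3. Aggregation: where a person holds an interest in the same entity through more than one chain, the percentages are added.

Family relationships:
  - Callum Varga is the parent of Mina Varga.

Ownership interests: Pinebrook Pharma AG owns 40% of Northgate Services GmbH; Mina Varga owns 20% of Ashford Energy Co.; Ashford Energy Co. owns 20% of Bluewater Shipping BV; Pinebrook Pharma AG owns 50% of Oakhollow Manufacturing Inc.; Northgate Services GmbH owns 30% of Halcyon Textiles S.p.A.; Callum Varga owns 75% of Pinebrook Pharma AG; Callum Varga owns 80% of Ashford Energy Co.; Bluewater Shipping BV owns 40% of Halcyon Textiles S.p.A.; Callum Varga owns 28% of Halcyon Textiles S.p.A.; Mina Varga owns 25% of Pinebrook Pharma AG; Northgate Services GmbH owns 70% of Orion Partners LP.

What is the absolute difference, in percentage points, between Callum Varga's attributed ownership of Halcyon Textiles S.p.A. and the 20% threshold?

By parent–child attribution (R1), Callum Varga is treated as also owning Mina Varga's interest in Ashford Energy Co, giving 80% + 20% = 100%.
By parent–child attribution (R1), Callum Varga is treated as also owning Mina Varga's interest in Pinebrook Pharma AG, giving 75% + 25% = 100%.
Chain via Ashford Energy Co. → Bluewater Shipping BV (R2): 100% × 20% × 40% = 8% of Halcyon Textiles S.p.A.
Chain via Pinebrook Pharma AG → Northgate Services GmbH (R2): 100% × 40% × 30% = 12% of Halcyon Textiles S.p.A.
Direct interest in Halcyon Textiles S.p.A: 28%.
Aggregating (R3): 8% + 12% + 28% = 48%.
48% exceeds the 20% threshold by 28 percentage points.

28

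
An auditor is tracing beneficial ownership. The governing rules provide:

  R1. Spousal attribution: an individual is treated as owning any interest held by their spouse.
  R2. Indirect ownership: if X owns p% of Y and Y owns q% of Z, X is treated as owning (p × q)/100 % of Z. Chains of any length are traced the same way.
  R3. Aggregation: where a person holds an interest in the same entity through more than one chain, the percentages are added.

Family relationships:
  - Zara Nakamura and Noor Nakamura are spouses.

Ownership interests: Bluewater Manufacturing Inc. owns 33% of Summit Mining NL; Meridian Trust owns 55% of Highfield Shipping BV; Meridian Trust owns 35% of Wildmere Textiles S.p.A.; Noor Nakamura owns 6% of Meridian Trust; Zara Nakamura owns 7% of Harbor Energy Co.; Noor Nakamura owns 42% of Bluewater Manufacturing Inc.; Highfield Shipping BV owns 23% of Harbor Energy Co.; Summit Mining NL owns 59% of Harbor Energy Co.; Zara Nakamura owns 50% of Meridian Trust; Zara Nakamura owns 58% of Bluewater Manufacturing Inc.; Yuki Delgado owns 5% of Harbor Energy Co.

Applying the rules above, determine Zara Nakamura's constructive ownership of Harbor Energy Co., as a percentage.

33.554%

By spousal attribution (R1), Zara Nakamura is treated as also owning Noor Nakamura's interest in Bluewater Manufacturing Inc, giving 58% + 42% = 100%.
By spousal attribution (R1), Zara Nakamura is treated as also owning Noor Nakamura's interest in Meridian Trust, giving 50% + 6% = 56%.
Chain via Bluewater Manufacturing Inc. → Summit Mining NL (R2): 100% × 33% × 59% = 19.47% of Harbor Energy Co.
Chain via Meridian Trust → Highfield Shipping BV (R2): 56% × 55% × 23% = 7.084% of Harbor Energy Co.
Direct interest in Harbor Energy Co: 7%.
Aggregating (R3): 19.47% + 7.084% + 7% = 33.554%.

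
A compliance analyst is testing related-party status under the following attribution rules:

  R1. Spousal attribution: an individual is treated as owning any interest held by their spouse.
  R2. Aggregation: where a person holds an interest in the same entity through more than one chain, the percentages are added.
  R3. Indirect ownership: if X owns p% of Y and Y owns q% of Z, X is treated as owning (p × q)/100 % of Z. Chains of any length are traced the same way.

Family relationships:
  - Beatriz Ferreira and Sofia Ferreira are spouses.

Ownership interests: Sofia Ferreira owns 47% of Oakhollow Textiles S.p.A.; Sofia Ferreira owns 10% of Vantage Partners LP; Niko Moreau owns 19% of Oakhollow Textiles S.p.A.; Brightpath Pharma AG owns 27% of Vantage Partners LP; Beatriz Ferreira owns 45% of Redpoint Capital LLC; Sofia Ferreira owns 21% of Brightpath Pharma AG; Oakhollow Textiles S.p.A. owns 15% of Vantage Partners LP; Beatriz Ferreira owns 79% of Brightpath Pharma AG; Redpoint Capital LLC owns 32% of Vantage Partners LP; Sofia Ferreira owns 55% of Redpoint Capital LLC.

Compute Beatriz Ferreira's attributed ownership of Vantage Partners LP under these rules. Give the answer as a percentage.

76.05%

By spousal attribution (R1), Beatriz Ferreira is treated as also owning Sofia Ferreira's interest in Brightpath Pharma AG, giving 79% + 21% = 100%.
By spousal attribution (R1), Beatriz Ferreira is treated as also owning Sofia Ferreira's interest in Redpoint Capital LLC, giving 45% + 55% = 100%.
By spousal attribution (R1), Beatriz Ferreira is treated as owning Sofia Ferreira's 47% interest in Oakhollow Textiles S.p.A.
By spousal attribution (R1), Beatriz Ferreira is treated as owning Sofia Ferreira's 10% interest in Vantage Partners LP.
Chain via Brightpath Pharma AG (R3): 100% × 27% = 27% of Vantage Partners LP.
Chain via Redpoint Capital LLC (R3): 100% × 32% = 32% of Vantage Partners LP.
Chain via Oakhollow Textiles S.p.A. (R3): 47% × 15% = 7.05% of Vantage Partners LP.
Direct interest in Vantage Partners LP: 10%.
Aggregating (R2): 27% + 32% + 7.05% + 10% = 76.05%.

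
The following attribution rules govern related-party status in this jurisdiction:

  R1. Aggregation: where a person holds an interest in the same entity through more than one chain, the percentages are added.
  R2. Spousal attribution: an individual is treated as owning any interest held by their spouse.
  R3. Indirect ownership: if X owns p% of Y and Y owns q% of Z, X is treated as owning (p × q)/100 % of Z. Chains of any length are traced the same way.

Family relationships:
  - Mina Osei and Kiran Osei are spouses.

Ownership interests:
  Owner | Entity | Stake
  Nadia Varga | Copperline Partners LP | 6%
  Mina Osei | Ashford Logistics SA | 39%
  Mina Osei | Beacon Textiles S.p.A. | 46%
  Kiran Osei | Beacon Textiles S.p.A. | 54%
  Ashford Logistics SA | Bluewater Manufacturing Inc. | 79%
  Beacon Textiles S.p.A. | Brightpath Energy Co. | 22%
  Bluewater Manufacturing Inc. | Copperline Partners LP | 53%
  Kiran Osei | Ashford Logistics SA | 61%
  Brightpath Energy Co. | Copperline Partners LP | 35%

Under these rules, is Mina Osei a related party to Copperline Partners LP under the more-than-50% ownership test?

No

By spousal attribution (R2), Mina Osei is treated as also owning Kiran Osei's interest in Ashford Logistics SA, giving 39% + 61% = 100%.
By spousal attribution (R2), Mina Osei is treated as also owning Kiran Osei's interest in Beacon Textiles S.p.A, giving 46% + 54% = 100%.
Chain via Ashford Logistics SA → Bluewater Manufacturing Inc. (R3): 100% × 79% × 53% = 41.87% of Copperline Partners LP.
Chain via Beacon Textiles S.p.A. → Brightpath Energy Co. (R3): 100% × 22% × 35% = 7.7% of Copperline Partners LP.
Aggregating (R1): 41.87% + 7.7% = 49.57%.
49.57% does not exceed the 50% threshold, so Mina is not a related party to Copperline Partners LP.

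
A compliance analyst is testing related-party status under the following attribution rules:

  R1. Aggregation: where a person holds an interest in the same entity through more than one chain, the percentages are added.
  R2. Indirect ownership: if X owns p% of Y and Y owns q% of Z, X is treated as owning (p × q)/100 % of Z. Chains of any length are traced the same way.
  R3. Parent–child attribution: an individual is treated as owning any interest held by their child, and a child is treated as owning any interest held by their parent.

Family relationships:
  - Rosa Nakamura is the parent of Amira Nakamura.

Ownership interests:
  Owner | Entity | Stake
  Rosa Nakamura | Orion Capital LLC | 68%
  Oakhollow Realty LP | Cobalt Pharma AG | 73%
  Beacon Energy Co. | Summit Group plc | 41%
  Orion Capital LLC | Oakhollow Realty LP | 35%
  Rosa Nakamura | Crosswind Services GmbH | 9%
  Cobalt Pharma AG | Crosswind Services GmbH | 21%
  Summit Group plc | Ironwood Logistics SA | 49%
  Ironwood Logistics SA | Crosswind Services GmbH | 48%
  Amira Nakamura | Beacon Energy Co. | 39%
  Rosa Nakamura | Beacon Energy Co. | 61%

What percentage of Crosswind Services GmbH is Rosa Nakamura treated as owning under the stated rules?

22.29174%

By parent–child attribution (R3), Rosa Nakamura is treated as also owning Amira Nakamura's interest in Beacon Energy Co, giving 61% + 39% = 100%.
Chain via Orion Capital LLC → Oakhollow Realty LP → Cobalt Pharma AG (R2): 68% × 35% × 73% × 21% = 3.64854% of Crosswind Services GmbH.
Chain via Beacon Energy Co. → Summit Group plc → Ironwood Logistics SA (R2): 100% × 41% × 49% × 48% = 9.6432% of Crosswind Services GmbH.
Direct interest in Crosswind Services GmbH: 9%.
Aggregating (R1): 3.64854% + 9.6432% + 9% = 22.29174%.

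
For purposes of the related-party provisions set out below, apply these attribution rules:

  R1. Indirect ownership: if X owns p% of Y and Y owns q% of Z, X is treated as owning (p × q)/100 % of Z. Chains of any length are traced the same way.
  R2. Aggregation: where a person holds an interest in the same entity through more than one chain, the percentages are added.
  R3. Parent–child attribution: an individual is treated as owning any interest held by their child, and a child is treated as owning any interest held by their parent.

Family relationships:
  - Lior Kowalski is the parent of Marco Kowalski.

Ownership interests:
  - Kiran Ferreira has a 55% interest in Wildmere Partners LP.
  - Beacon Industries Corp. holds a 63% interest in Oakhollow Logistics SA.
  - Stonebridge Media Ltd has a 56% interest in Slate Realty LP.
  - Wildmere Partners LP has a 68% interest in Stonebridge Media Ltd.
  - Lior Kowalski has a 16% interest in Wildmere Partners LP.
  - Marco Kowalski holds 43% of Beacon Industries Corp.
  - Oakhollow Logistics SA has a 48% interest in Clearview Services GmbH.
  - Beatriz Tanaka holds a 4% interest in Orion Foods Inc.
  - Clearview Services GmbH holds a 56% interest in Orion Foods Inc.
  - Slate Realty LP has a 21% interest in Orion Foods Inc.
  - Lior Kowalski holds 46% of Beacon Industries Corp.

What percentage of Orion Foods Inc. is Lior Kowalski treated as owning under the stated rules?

By parent–child attribution (R3), Lior Kowalski is treated as also owning Marco Kowalski's interest in Beacon Industries Corp, giving 46% + 43% = 89%.
Chain via Beacon Industries Corp. → Oakhollow Logistics SA → Clearview Services GmbH (R1): 89% × 63% × 48% × 56% = 15.071616% of Orion Foods Inc.
Chain via Wildmere Partners LP → Stonebridge Media Ltd → Slate Realty LP (R1): 16% × 68% × 56% × 21% = 1.279488% of Orion Foods Inc.
Aggregating (R2): 15.071616% + 1.279488% = 16.351104%.

16.351104%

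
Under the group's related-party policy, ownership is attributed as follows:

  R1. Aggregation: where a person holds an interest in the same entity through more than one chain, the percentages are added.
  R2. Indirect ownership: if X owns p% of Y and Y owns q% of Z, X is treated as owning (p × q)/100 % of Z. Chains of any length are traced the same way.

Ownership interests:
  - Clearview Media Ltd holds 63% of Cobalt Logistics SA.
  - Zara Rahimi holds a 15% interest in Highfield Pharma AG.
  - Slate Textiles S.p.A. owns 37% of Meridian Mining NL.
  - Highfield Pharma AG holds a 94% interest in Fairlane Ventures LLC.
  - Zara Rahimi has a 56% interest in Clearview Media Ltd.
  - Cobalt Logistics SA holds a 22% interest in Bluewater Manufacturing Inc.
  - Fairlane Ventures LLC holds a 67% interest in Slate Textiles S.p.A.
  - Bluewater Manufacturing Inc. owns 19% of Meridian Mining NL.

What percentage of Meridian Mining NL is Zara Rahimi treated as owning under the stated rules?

Chain via Clearview Media Ltd → Cobalt Logistics SA → Bluewater Manufacturing Inc. (R2): 56% × 63% × 22% × 19% = 1.474704% of Meridian Mining NL.
Chain via Highfield Pharma AG → Fairlane Ventures LLC → Slate Textiles S.p.A. (R2): 15% × 94% × 67% × 37% = 3.49539% of Meridian Mining NL.
Aggregating (R1): 1.474704% + 3.49539% = 4.970094%.

4.970094%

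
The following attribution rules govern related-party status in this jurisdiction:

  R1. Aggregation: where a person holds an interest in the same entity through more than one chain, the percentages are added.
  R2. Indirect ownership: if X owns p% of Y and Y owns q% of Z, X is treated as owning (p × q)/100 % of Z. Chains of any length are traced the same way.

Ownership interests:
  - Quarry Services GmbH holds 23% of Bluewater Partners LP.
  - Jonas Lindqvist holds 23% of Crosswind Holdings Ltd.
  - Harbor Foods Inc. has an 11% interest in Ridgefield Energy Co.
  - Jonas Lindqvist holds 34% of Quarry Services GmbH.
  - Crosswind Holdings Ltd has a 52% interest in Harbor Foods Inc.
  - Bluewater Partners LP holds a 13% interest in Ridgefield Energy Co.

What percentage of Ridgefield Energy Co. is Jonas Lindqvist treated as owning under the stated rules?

2.3322%

Chain via Quarry Services GmbH → Bluewater Partners LP (R2): 34% × 23% × 13% = 1.0166% of Ridgefield Energy Co.
Chain via Crosswind Holdings Ltd → Harbor Foods Inc. (R2): 23% × 52% × 11% = 1.3156% of Ridgefield Energy Co.
Aggregating (R1): 1.0166% + 1.3156% = 2.3322%.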